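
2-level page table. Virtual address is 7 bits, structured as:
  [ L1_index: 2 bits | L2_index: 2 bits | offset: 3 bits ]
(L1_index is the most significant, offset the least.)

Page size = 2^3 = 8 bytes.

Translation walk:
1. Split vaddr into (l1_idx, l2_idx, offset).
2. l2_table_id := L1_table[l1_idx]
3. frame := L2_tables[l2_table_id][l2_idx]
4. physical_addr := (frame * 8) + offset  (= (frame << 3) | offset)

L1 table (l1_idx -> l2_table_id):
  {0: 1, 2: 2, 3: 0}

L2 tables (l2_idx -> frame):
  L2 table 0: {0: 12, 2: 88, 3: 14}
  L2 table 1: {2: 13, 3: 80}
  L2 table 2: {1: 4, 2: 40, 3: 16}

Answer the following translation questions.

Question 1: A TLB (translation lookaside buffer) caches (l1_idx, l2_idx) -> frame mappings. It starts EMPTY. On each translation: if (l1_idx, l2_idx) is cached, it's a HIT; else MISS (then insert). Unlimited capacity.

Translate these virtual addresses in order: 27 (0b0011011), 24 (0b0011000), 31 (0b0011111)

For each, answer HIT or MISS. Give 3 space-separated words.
vaddr=27: (0,3) not in TLB -> MISS, insert
vaddr=24: (0,3) in TLB -> HIT
vaddr=31: (0,3) in TLB -> HIT

Answer: MISS HIT HIT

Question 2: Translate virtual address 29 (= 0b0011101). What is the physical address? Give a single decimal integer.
Answer: 645

Derivation:
vaddr = 29 = 0b0011101
Split: l1_idx=0, l2_idx=3, offset=5
L1[0] = 1
L2[1][3] = 80
paddr = 80 * 8 + 5 = 645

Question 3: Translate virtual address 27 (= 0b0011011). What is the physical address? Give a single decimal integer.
vaddr = 27 = 0b0011011
Split: l1_idx=0, l2_idx=3, offset=3
L1[0] = 1
L2[1][3] = 80
paddr = 80 * 8 + 3 = 643

Answer: 643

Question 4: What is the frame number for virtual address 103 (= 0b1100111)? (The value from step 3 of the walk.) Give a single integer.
vaddr = 103: l1_idx=3, l2_idx=0
L1[3] = 0; L2[0][0] = 12

Answer: 12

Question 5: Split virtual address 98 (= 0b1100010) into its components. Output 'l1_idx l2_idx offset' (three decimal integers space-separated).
vaddr = 98 = 0b1100010
  top 2 bits -> l1_idx = 3
  next 2 bits -> l2_idx = 0
  bottom 3 bits -> offset = 2

Answer: 3 0 2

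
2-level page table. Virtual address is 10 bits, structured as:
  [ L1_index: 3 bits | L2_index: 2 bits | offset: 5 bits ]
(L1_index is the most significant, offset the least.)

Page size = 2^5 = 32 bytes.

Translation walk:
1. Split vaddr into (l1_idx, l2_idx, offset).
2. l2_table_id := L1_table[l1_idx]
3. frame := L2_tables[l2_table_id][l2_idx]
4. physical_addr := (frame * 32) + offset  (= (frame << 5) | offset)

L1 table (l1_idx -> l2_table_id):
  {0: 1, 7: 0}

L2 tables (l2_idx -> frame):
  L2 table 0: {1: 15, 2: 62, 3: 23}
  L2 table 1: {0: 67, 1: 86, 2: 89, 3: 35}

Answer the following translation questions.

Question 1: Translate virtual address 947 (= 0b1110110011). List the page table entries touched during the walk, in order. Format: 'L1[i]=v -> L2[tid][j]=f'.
Answer: L1[7]=0 -> L2[0][1]=15

Derivation:
vaddr = 947 = 0b1110110011
Split: l1_idx=7, l2_idx=1, offset=19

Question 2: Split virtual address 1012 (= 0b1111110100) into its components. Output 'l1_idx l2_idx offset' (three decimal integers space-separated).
vaddr = 1012 = 0b1111110100
  top 3 bits -> l1_idx = 7
  next 2 bits -> l2_idx = 3
  bottom 5 bits -> offset = 20

Answer: 7 3 20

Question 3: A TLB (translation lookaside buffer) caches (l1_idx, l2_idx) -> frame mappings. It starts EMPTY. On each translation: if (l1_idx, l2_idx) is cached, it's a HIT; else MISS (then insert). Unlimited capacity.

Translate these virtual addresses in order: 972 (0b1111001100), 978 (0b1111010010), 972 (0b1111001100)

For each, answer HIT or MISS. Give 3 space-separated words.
vaddr=972: (7,2) not in TLB -> MISS, insert
vaddr=978: (7,2) in TLB -> HIT
vaddr=972: (7,2) in TLB -> HIT

Answer: MISS HIT HIT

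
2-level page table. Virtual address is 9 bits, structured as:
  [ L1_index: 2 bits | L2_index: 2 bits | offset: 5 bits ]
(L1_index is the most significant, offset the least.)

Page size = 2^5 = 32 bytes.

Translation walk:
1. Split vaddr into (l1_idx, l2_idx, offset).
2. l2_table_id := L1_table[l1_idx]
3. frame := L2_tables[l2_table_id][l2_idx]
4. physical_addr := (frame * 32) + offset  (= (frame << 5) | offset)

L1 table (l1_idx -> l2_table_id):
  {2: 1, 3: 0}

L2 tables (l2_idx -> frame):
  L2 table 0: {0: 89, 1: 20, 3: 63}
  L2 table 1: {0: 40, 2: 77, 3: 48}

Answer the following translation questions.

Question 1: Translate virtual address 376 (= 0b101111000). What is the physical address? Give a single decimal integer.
Answer: 1560

Derivation:
vaddr = 376 = 0b101111000
Split: l1_idx=2, l2_idx=3, offset=24
L1[2] = 1
L2[1][3] = 48
paddr = 48 * 32 + 24 = 1560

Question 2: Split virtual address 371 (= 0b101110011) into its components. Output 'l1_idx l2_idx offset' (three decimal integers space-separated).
vaddr = 371 = 0b101110011
  top 2 bits -> l1_idx = 2
  next 2 bits -> l2_idx = 3
  bottom 5 bits -> offset = 19

Answer: 2 3 19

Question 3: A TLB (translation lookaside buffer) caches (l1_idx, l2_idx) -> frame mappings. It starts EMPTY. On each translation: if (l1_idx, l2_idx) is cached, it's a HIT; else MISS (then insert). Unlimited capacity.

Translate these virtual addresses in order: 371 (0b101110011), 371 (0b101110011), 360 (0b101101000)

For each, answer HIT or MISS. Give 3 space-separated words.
vaddr=371: (2,3) not in TLB -> MISS, insert
vaddr=371: (2,3) in TLB -> HIT
vaddr=360: (2,3) in TLB -> HIT

Answer: MISS HIT HIT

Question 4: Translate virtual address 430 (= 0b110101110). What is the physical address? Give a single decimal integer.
vaddr = 430 = 0b110101110
Split: l1_idx=3, l2_idx=1, offset=14
L1[3] = 0
L2[0][1] = 20
paddr = 20 * 32 + 14 = 654

Answer: 654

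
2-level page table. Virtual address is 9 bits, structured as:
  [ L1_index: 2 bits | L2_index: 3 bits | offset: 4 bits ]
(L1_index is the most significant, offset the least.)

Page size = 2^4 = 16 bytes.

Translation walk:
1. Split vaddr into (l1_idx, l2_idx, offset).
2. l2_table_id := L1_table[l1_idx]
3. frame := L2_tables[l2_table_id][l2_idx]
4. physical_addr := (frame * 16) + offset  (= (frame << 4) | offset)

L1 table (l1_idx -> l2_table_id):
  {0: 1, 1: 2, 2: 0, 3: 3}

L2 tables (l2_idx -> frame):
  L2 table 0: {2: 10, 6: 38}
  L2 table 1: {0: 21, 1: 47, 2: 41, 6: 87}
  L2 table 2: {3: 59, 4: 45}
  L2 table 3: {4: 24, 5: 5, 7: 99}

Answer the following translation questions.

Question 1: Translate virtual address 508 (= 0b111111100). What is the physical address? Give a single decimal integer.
Answer: 1596

Derivation:
vaddr = 508 = 0b111111100
Split: l1_idx=3, l2_idx=7, offset=12
L1[3] = 3
L2[3][7] = 99
paddr = 99 * 16 + 12 = 1596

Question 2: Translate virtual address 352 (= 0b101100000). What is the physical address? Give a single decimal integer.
vaddr = 352 = 0b101100000
Split: l1_idx=2, l2_idx=6, offset=0
L1[2] = 0
L2[0][6] = 38
paddr = 38 * 16 + 0 = 608

Answer: 608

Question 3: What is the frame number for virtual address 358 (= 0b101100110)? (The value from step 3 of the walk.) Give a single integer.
vaddr = 358: l1_idx=2, l2_idx=6
L1[2] = 0; L2[0][6] = 38

Answer: 38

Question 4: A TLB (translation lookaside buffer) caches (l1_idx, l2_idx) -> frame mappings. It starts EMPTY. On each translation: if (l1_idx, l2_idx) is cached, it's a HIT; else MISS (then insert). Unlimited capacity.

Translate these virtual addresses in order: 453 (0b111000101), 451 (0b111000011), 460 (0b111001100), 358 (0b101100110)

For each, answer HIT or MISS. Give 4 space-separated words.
Answer: MISS HIT HIT MISS

Derivation:
vaddr=453: (3,4) not in TLB -> MISS, insert
vaddr=451: (3,4) in TLB -> HIT
vaddr=460: (3,4) in TLB -> HIT
vaddr=358: (2,6) not in TLB -> MISS, insert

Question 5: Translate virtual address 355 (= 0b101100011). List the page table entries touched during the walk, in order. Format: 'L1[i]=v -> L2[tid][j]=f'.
Answer: L1[2]=0 -> L2[0][6]=38

Derivation:
vaddr = 355 = 0b101100011
Split: l1_idx=2, l2_idx=6, offset=3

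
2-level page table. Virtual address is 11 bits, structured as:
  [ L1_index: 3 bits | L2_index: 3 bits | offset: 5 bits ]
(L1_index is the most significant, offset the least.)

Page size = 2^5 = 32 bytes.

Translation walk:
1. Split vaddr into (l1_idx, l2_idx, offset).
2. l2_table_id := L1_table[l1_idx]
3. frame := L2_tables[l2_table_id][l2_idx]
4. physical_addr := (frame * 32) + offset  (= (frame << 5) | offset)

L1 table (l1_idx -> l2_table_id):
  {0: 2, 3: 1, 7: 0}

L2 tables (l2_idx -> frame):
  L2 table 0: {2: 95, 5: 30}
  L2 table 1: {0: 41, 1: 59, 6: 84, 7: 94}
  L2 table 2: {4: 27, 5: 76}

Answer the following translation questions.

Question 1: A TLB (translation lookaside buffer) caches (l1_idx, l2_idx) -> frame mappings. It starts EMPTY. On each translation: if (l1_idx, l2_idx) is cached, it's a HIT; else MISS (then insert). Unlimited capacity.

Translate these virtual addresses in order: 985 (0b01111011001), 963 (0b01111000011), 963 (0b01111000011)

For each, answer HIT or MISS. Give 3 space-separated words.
vaddr=985: (3,6) not in TLB -> MISS, insert
vaddr=963: (3,6) in TLB -> HIT
vaddr=963: (3,6) in TLB -> HIT

Answer: MISS HIT HIT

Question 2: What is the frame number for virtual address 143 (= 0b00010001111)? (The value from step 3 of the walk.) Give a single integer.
Answer: 27

Derivation:
vaddr = 143: l1_idx=0, l2_idx=4
L1[0] = 2; L2[2][4] = 27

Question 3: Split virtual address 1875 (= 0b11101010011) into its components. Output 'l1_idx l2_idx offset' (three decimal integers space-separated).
vaddr = 1875 = 0b11101010011
  top 3 bits -> l1_idx = 7
  next 3 bits -> l2_idx = 2
  bottom 5 bits -> offset = 19

Answer: 7 2 19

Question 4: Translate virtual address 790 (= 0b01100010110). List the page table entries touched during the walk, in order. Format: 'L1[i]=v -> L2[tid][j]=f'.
Answer: L1[3]=1 -> L2[1][0]=41

Derivation:
vaddr = 790 = 0b01100010110
Split: l1_idx=3, l2_idx=0, offset=22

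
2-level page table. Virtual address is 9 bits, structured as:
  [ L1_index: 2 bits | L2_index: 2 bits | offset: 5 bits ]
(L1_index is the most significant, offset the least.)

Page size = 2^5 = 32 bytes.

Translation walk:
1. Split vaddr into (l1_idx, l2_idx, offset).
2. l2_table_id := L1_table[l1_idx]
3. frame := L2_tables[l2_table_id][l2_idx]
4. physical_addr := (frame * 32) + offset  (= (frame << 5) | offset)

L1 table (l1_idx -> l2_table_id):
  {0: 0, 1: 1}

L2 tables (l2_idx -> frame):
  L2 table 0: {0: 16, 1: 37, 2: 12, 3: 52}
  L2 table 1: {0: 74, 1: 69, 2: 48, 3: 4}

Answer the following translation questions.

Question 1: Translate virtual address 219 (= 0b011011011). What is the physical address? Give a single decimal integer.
vaddr = 219 = 0b011011011
Split: l1_idx=1, l2_idx=2, offset=27
L1[1] = 1
L2[1][2] = 48
paddr = 48 * 32 + 27 = 1563

Answer: 1563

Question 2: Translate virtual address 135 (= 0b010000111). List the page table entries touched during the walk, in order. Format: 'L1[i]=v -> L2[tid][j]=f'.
vaddr = 135 = 0b010000111
Split: l1_idx=1, l2_idx=0, offset=7

Answer: L1[1]=1 -> L2[1][0]=74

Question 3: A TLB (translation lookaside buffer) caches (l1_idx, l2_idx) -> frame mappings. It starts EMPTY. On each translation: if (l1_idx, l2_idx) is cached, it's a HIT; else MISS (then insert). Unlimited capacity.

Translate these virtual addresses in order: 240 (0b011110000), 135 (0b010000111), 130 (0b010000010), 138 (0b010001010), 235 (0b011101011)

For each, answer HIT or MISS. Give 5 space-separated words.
Answer: MISS MISS HIT HIT HIT

Derivation:
vaddr=240: (1,3) not in TLB -> MISS, insert
vaddr=135: (1,0) not in TLB -> MISS, insert
vaddr=130: (1,0) in TLB -> HIT
vaddr=138: (1,0) in TLB -> HIT
vaddr=235: (1,3) in TLB -> HIT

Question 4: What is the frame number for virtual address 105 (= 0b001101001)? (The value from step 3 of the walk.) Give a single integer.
Answer: 52

Derivation:
vaddr = 105: l1_idx=0, l2_idx=3
L1[0] = 0; L2[0][3] = 52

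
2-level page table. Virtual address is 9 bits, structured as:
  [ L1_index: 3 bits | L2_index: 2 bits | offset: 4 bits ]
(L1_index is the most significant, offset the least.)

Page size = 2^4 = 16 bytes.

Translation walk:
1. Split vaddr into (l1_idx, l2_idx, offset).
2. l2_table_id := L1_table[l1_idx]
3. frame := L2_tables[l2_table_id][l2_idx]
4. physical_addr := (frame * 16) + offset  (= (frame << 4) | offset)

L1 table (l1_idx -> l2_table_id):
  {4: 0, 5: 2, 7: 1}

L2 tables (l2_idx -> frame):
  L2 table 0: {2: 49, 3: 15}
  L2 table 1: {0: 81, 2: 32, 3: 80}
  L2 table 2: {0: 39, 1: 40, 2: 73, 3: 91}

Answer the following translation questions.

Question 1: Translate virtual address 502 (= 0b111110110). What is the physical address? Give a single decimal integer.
vaddr = 502 = 0b111110110
Split: l1_idx=7, l2_idx=3, offset=6
L1[7] = 1
L2[1][3] = 80
paddr = 80 * 16 + 6 = 1286

Answer: 1286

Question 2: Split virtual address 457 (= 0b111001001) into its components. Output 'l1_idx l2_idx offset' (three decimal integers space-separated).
Answer: 7 0 9

Derivation:
vaddr = 457 = 0b111001001
  top 3 bits -> l1_idx = 7
  next 2 bits -> l2_idx = 0
  bottom 4 bits -> offset = 9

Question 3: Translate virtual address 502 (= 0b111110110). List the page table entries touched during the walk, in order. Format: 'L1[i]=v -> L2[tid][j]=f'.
vaddr = 502 = 0b111110110
Split: l1_idx=7, l2_idx=3, offset=6

Answer: L1[7]=1 -> L2[1][3]=80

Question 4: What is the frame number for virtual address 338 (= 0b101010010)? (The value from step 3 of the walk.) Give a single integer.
vaddr = 338: l1_idx=5, l2_idx=1
L1[5] = 2; L2[2][1] = 40

Answer: 40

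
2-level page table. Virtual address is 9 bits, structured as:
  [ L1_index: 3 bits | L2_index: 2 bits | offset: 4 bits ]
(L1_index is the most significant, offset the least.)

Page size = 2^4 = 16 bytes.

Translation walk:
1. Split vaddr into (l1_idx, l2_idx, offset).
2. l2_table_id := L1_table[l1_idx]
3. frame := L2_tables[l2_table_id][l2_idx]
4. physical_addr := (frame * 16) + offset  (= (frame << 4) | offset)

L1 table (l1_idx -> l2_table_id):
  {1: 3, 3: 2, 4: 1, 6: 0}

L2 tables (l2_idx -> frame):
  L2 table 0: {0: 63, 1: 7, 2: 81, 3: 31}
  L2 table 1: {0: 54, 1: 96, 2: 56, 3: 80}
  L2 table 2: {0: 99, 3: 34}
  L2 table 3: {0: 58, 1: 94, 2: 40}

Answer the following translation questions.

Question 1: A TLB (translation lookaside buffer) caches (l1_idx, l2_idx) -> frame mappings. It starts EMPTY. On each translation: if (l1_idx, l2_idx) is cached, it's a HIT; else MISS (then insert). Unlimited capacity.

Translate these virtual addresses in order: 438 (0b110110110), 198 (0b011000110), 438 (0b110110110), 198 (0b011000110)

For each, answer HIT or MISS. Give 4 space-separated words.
Answer: MISS MISS HIT HIT

Derivation:
vaddr=438: (6,3) not in TLB -> MISS, insert
vaddr=198: (3,0) not in TLB -> MISS, insert
vaddr=438: (6,3) in TLB -> HIT
vaddr=198: (3,0) in TLB -> HIT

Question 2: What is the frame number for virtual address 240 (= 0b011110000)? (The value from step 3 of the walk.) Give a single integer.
Answer: 34

Derivation:
vaddr = 240: l1_idx=3, l2_idx=3
L1[3] = 2; L2[2][3] = 34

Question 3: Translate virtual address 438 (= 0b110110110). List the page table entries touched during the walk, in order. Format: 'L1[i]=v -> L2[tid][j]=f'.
Answer: L1[6]=0 -> L2[0][3]=31

Derivation:
vaddr = 438 = 0b110110110
Split: l1_idx=6, l2_idx=3, offset=6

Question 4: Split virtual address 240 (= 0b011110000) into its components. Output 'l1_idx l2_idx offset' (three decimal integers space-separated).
Answer: 3 3 0

Derivation:
vaddr = 240 = 0b011110000
  top 3 bits -> l1_idx = 3
  next 2 bits -> l2_idx = 3
  bottom 4 bits -> offset = 0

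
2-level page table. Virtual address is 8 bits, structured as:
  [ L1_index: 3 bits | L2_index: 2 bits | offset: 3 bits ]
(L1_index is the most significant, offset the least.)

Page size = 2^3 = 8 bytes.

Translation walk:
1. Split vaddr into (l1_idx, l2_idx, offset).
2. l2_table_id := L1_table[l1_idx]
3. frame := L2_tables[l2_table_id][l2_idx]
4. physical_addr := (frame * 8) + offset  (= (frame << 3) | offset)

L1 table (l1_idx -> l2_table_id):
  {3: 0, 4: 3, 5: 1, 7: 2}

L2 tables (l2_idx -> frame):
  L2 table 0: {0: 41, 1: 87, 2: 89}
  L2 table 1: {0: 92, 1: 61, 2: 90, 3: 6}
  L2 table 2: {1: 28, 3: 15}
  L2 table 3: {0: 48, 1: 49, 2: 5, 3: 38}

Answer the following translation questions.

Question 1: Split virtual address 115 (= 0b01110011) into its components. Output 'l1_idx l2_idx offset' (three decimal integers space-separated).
vaddr = 115 = 0b01110011
  top 3 bits -> l1_idx = 3
  next 2 bits -> l2_idx = 2
  bottom 3 bits -> offset = 3

Answer: 3 2 3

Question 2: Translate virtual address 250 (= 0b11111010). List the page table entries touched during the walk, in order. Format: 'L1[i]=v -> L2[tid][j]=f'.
Answer: L1[7]=2 -> L2[2][3]=15

Derivation:
vaddr = 250 = 0b11111010
Split: l1_idx=7, l2_idx=3, offset=2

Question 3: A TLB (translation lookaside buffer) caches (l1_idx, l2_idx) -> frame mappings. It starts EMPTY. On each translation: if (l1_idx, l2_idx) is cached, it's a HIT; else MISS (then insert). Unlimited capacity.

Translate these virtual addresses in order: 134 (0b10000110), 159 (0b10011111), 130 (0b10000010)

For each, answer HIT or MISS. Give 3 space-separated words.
Answer: MISS MISS HIT

Derivation:
vaddr=134: (4,0) not in TLB -> MISS, insert
vaddr=159: (4,3) not in TLB -> MISS, insert
vaddr=130: (4,0) in TLB -> HIT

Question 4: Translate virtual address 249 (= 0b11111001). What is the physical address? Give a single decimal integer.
Answer: 121

Derivation:
vaddr = 249 = 0b11111001
Split: l1_idx=7, l2_idx=3, offset=1
L1[7] = 2
L2[2][3] = 15
paddr = 15 * 8 + 1 = 121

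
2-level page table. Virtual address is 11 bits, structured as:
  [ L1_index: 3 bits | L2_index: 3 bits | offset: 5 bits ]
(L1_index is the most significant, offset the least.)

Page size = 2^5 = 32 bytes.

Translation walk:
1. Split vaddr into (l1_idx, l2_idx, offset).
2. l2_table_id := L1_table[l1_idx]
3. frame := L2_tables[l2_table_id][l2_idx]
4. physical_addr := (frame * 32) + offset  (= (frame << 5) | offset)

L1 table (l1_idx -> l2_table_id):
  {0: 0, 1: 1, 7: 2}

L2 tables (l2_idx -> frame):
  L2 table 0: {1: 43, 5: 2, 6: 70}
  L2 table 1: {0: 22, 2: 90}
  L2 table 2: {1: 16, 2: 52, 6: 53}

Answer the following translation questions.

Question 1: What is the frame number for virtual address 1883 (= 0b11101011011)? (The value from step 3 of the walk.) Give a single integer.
vaddr = 1883: l1_idx=7, l2_idx=2
L1[7] = 2; L2[2][2] = 52

Answer: 52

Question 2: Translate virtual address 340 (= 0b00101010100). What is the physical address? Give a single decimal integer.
vaddr = 340 = 0b00101010100
Split: l1_idx=1, l2_idx=2, offset=20
L1[1] = 1
L2[1][2] = 90
paddr = 90 * 32 + 20 = 2900

Answer: 2900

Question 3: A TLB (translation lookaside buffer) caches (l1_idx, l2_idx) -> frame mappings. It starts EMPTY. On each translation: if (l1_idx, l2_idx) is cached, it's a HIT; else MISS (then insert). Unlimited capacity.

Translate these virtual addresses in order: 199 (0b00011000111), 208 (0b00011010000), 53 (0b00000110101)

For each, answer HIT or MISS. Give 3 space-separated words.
Answer: MISS HIT MISS

Derivation:
vaddr=199: (0,6) not in TLB -> MISS, insert
vaddr=208: (0,6) in TLB -> HIT
vaddr=53: (0,1) not in TLB -> MISS, insert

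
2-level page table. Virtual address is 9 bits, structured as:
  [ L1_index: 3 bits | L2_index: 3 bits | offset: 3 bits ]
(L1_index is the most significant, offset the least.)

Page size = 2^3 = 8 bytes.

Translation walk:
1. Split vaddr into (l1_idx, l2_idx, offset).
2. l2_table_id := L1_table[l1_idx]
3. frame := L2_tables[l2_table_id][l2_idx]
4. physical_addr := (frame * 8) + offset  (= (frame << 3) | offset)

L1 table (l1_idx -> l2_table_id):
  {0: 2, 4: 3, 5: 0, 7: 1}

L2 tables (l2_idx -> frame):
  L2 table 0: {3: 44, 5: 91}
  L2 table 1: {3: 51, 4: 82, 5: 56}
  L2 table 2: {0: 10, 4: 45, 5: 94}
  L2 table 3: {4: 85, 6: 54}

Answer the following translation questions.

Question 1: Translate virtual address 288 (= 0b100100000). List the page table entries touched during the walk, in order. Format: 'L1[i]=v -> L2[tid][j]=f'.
Answer: L1[4]=3 -> L2[3][4]=85

Derivation:
vaddr = 288 = 0b100100000
Split: l1_idx=4, l2_idx=4, offset=0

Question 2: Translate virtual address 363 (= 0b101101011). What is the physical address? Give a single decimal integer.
vaddr = 363 = 0b101101011
Split: l1_idx=5, l2_idx=5, offset=3
L1[5] = 0
L2[0][5] = 91
paddr = 91 * 8 + 3 = 731

Answer: 731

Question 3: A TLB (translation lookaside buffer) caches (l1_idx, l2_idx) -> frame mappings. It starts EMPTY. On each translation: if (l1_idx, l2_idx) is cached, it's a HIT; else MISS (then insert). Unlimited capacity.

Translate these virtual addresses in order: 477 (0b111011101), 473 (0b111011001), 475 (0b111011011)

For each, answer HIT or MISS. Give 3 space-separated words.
vaddr=477: (7,3) not in TLB -> MISS, insert
vaddr=473: (7,3) in TLB -> HIT
vaddr=475: (7,3) in TLB -> HIT

Answer: MISS HIT HIT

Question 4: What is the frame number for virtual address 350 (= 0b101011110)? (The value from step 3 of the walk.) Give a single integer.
vaddr = 350: l1_idx=5, l2_idx=3
L1[5] = 0; L2[0][3] = 44

Answer: 44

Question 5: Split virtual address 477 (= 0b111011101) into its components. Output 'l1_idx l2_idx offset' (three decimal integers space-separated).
vaddr = 477 = 0b111011101
  top 3 bits -> l1_idx = 7
  next 3 bits -> l2_idx = 3
  bottom 3 bits -> offset = 5

Answer: 7 3 5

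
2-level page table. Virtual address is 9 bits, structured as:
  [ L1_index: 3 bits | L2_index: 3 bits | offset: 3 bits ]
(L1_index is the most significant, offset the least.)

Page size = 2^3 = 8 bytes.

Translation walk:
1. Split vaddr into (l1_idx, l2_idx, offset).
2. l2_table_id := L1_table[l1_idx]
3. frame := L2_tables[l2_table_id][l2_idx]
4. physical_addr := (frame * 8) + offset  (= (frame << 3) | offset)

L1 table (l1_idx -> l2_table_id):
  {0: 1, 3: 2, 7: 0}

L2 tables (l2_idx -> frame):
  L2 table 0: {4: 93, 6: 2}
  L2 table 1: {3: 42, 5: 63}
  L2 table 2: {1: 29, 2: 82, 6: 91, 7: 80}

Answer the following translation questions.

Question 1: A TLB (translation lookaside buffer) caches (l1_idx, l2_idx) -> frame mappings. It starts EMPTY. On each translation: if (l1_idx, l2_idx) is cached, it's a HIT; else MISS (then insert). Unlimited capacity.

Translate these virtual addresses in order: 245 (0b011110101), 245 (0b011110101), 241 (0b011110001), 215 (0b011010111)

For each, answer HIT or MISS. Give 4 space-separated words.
vaddr=245: (3,6) not in TLB -> MISS, insert
vaddr=245: (3,6) in TLB -> HIT
vaddr=241: (3,6) in TLB -> HIT
vaddr=215: (3,2) not in TLB -> MISS, insert

Answer: MISS HIT HIT MISS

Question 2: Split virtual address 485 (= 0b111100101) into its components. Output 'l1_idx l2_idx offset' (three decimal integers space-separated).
vaddr = 485 = 0b111100101
  top 3 bits -> l1_idx = 7
  next 3 bits -> l2_idx = 4
  bottom 3 bits -> offset = 5

Answer: 7 4 5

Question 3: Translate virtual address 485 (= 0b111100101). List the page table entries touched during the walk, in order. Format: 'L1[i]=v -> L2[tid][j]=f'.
vaddr = 485 = 0b111100101
Split: l1_idx=7, l2_idx=4, offset=5

Answer: L1[7]=0 -> L2[0][4]=93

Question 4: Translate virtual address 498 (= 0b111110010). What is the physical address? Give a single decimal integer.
Answer: 18

Derivation:
vaddr = 498 = 0b111110010
Split: l1_idx=7, l2_idx=6, offset=2
L1[7] = 0
L2[0][6] = 2
paddr = 2 * 8 + 2 = 18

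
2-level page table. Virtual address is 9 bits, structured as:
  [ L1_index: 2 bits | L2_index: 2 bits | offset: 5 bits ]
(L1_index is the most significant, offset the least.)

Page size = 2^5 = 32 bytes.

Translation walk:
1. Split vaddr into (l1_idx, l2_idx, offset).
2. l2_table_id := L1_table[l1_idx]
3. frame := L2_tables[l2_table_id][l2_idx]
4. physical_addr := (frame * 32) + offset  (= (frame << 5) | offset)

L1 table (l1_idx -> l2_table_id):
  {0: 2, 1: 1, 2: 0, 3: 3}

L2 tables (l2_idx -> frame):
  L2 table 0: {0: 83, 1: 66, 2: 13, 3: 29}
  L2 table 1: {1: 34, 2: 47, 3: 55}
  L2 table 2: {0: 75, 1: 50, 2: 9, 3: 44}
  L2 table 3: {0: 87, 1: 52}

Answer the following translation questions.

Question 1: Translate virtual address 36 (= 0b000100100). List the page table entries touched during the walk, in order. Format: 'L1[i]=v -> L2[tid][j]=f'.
vaddr = 36 = 0b000100100
Split: l1_idx=0, l2_idx=1, offset=4

Answer: L1[0]=2 -> L2[2][1]=50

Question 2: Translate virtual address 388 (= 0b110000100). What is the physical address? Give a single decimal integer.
vaddr = 388 = 0b110000100
Split: l1_idx=3, l2_idx=0, offset=4
L1[3] = 3
L2[3][0] = 87
paddr = 87 * 32 + 4 = 2788

Answer: 2788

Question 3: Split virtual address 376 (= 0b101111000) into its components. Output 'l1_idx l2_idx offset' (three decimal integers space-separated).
vaddr = 376 = 0b101111000
  top 2 bits -> l1_idx = 2
  next 2 bits -> l2_idx = 3
  bottom 5 bits -> offset = 24

Answer: 2 3 24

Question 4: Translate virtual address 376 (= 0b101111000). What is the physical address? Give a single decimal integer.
vaddr = 376 = 0b101111000
Split: l1_idx=2, l2_idx=3, offset=24
L1[2] = 0
L2[0][3] = 29
paddr = 29 * 32 + 24 = 952

Answer: 952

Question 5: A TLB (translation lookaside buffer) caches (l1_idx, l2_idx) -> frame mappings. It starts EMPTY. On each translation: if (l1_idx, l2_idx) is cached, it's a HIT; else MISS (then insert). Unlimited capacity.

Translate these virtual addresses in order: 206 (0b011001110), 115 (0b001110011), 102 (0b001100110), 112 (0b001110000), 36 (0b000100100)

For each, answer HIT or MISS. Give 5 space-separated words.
Answer: MISS MISS HIT HIT MISS

Derivation:
vaddr=206: (1,2) not in TLB -> MISS, insert
vaddr=115: (0,3) not in TLB -> MISS, insert
vaddr=102: (0,3) in TLB -> HIT
vaddr=112: (0,3) in TLB -> HIT
vaddr=36: (0,1) not in TLB -> MISS, insert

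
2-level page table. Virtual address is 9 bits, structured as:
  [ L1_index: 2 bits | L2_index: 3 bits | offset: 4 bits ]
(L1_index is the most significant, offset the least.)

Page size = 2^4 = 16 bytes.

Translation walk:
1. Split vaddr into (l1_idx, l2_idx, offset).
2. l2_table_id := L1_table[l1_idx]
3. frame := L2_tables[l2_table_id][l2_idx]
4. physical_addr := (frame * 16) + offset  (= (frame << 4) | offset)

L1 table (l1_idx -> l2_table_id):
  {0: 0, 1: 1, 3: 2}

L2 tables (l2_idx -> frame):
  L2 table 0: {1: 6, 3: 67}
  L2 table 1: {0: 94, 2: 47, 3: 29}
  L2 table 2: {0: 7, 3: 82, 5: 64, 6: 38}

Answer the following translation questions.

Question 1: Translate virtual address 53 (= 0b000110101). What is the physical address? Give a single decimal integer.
vaddr = 53 = 0b000110101
Split: l1_idx=0, l2_idx=3, offset=5
L1[0] = 0
L2[0][3] = 67
paddr = 67 * 16 + 5 = 1077

Answer: 1077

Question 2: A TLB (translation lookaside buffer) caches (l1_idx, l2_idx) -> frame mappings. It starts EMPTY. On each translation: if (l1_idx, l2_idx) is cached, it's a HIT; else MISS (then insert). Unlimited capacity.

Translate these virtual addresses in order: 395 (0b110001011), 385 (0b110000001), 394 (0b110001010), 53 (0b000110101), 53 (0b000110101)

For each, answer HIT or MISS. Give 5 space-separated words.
vaddr=395: (3,0) not in TLB -> MISS, insert
vaddr=385: (3,0) in TLB -> HIT
vaddr=394: (3,0) in TLB -> HIT
vaddr=53: (0,3) not in TLB -> MISS, insert
vaddr=53: (0,3) in TLB -> HIT

Answer: MISS HIT HIT MISS HIT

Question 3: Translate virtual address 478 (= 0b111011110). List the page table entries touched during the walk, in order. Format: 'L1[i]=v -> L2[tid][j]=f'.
Answer: L1[3]=2 -> L2[2][5]=64

Derivation:
vaddr = 478 = 0b111011110
Split: l1_idx=3, l2_idx=5, offset=14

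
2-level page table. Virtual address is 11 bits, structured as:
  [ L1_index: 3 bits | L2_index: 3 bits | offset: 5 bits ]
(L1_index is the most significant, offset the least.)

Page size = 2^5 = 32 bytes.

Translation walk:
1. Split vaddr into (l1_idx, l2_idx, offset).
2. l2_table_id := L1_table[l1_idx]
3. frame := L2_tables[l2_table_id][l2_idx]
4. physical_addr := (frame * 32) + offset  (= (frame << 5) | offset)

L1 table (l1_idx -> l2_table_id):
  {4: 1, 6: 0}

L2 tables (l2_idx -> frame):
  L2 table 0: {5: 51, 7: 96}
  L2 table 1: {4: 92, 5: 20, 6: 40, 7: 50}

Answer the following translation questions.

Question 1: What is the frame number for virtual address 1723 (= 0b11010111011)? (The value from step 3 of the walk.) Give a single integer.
vaddr = 1723: l1_idx=6, l2_idx=5
L1[6] = 0; L2[0][5] = 51

Answer: 51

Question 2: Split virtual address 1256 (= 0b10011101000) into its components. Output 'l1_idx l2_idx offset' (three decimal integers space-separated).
vaddr = 1256 = 0b10011101000
  top 3 bits -> l1_idx = 4
  next 3 bits -> l2_idx = 7
  bottom 5 bits -> offset = 8

Answer: 4 7 8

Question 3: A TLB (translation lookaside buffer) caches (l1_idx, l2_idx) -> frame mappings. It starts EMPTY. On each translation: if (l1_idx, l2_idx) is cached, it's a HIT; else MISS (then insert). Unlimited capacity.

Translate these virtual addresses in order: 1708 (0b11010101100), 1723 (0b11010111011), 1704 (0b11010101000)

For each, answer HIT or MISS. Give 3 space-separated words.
Answer: MISS HIT HIT

Derivation:
vaddr=1708: (6,5) not in TLB -> MISS, insert
vaddr=1723: (6,5) in TLB -> HIT
vaddr=1704: (6,5) in TLB -> HIT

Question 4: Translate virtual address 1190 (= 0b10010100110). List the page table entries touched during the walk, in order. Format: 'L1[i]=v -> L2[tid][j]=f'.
vaddr = 1190 = 0b10010100110
Split: l1_idx=4, l2_idx=5, offset=6

Answer: L1[4]=1 -> L2[1][5]=20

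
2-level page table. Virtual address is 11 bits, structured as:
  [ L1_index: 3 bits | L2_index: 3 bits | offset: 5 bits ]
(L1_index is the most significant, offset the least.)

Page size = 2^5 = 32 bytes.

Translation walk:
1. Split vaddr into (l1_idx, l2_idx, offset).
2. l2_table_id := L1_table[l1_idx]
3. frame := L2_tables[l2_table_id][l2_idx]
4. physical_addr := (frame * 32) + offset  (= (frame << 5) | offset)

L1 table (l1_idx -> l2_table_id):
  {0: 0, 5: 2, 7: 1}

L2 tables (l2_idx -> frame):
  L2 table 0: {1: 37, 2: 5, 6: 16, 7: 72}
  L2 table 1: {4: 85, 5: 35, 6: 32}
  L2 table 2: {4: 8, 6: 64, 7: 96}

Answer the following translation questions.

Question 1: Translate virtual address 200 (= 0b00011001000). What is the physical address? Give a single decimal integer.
Answer: 520

Derivation:
vaddr = 200 = 0b00011001000
Split: l1_idx=0, l2_idx=6, offset=8
L1[0] = 0
L2[0][6] = 16
paddr = 16 * 32 + 8 = 520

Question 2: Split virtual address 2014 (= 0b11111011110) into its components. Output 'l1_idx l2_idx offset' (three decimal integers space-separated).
Answer: 7 6 30

Derivation:
vaddr = 2014 = 0b11111011110
  top 3 bits -> l1_idx = 7
  next 3 bits -> l2_idx = 6
  bottom 5 bits -> offset = 30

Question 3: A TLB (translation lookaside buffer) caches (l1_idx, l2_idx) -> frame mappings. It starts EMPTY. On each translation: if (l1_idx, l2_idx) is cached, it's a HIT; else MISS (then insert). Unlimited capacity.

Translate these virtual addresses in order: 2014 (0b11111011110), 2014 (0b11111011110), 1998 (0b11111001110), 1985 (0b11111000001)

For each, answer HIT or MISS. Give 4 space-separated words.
Answer: MISS HIT HIT HIT

Derivation:
vaddr=2014: (7,6) not in TLB -> MISS, insert
vaddr=2014: (7,6) in TLB -> HIT
vaddr=1998: (7,6) in TLB -> HIT
vaddr=1985: (7,6) in TLB -> HIT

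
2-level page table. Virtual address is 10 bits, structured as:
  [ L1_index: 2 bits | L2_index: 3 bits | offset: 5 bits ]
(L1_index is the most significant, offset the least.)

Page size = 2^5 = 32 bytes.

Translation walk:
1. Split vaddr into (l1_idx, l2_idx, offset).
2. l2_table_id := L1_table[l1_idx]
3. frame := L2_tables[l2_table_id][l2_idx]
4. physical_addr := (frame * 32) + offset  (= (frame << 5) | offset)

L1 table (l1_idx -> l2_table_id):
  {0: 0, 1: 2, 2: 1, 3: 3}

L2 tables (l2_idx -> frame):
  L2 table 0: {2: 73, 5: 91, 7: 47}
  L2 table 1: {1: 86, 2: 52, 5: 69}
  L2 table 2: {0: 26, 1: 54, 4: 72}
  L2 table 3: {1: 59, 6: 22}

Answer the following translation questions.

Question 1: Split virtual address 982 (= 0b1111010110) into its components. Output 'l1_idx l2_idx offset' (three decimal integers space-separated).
vaddr = 982 = 0b1111010110
  top 2 bits -> l1_idx = 3
  next 3 bits -> l2_idx = 6
  bottom 5 bits -> offset = 22

Answer: 3 6 22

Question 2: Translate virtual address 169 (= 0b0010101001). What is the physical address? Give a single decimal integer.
vaddr = 169 = 0b0010101001
Split: l1_idx=0, l2_idx=5, offset=9
L1[0] = 0
L2[0][5] = 91
paddr = 91 * 32 + 9 = 2921

Answer: 2921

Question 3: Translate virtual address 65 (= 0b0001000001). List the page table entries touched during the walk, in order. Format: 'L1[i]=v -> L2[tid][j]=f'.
vaddr = 65 = 0b0001000001
Split: l1_idx=0, l2_idx=2, offset=1

Answer: L1[0]=0 -> L2[0][2]=73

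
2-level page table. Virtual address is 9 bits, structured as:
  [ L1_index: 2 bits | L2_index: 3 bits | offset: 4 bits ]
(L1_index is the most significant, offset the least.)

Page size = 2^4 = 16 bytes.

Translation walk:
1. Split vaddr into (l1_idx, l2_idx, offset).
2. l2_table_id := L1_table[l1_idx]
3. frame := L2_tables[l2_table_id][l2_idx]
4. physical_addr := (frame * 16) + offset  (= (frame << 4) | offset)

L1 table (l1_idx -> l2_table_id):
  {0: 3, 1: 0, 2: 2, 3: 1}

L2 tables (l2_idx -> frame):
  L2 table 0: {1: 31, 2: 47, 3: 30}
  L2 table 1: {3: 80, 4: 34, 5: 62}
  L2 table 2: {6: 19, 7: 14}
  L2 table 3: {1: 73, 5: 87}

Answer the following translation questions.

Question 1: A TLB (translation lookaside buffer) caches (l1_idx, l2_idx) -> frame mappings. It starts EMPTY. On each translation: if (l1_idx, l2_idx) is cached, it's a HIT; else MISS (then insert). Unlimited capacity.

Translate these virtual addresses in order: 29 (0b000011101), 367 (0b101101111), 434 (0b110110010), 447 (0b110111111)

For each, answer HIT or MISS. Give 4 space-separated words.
Answer: MISS MISS MISS HIT

Derivation:
vaddr=29: (0,1) not in TLB -> MISS, insert
vaddr=367: (2,6) not in TLB -> MISS, insert
vaddr=434: (3,3) not in TLB -> MISS, insert
vaddr=447: (3,3) in TLB -> HIT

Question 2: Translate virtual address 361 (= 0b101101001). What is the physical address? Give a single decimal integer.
vaddr = 361 = 0b101101001
Split: l1_idx=2, l2_idx=6, offset=9
L1[2] = 2
L2[2][6] = 19
paddr = 19 * 16 + 9 = 313

Answer: 313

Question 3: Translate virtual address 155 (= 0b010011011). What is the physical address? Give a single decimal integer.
vaddr = 155 = 0b010011011
Split: l1_idx=1, l2_idx=1, offset=11
L1[1] = 0
L2[0][1] = 31
paddr = 31 * 16 + 11 = 507

Answer: 507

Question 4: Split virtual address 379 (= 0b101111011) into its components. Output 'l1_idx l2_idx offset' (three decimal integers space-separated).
vaddr = 379 = 0b101111011
  top 2 bits -> l1_idx = 2
  next 3 bits -> l2_idx = 7
  bottom 4 bits -> offset = 11

Answer: 2 7 11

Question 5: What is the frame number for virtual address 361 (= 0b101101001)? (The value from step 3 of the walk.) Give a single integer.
Answer: 19

Derivation:
vaddr = 361: l1_idx=2, l2_idx=6
L1[2] = 2; L2[2][6] = 19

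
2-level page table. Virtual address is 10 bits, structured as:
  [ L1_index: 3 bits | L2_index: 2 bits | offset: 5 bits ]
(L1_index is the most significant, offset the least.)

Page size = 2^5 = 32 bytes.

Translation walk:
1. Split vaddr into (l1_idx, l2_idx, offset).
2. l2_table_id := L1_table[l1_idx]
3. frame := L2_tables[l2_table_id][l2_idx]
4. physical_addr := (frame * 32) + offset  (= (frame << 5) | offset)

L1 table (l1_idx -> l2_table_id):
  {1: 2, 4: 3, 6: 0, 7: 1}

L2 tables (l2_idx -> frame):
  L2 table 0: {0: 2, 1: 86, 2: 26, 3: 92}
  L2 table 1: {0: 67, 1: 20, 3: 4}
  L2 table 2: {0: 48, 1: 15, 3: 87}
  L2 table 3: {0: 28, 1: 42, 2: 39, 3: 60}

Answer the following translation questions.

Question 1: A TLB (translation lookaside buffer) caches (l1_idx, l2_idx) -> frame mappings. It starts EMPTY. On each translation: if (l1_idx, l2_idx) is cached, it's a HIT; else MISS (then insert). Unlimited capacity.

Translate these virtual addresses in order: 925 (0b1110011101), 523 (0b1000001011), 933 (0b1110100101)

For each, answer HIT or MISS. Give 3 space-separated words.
vaddr=925: (7,0) not in TLB -> MISS, insert
vaddr=523: (4,0) not in TLB -> MISS, insert
vaddr=933: (7,1) not in TLB -> MISS, insert

Answer: MISS MISS MISS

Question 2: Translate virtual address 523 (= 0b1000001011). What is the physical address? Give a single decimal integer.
vaddr = 523 = 0b1000001011
Split: l1_idx=4, l2_idx=0, offset=11
L1[4] = 3
L2[3][0] = 28
paddr = 28 * 32 + 11 = 907

Answer: 907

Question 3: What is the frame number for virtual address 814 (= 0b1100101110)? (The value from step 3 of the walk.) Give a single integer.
Answer: 86

Derivation:
vaddr = 814: l1_idx=6, l2_idx=1
L1[6] = 0; L2[0][1] = 86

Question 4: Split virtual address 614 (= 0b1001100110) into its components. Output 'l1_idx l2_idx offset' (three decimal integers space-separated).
Answer: 4 3 6

Derivation:
vaddr = 614 = 0b1001100110
  top 3 bits -> l1_idx = 4
  next 2 bits -> l2_idx = 3
  bottom 5 bits -> offset = 6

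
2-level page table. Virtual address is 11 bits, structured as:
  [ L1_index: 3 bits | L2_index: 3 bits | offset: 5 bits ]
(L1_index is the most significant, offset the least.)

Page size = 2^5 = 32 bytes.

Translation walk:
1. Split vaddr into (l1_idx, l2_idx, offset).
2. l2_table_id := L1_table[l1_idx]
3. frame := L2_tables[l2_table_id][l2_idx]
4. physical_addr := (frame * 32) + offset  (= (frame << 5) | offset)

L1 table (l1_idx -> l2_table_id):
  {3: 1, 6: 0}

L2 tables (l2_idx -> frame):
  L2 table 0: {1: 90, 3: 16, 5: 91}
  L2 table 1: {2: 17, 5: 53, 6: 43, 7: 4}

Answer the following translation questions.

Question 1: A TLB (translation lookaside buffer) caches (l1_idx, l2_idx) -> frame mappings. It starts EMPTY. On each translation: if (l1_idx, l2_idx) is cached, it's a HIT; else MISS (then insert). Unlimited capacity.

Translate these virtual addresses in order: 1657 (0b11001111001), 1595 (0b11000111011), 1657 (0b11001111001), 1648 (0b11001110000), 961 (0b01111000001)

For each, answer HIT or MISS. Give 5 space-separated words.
vaddr=1657: (6,3) not in TLB -> MISS, insert
vaddr=1595: (6,1) not in TLB -> MISS, insert
vaddr=1657: (6,3) in TLB -> HIT
vaddr=1648: (6,3) in TLB -> HIT
vaddr=961: (3,6) not in TLB -> MISS, insert

Answer: MISS MISS HIT HIT MISS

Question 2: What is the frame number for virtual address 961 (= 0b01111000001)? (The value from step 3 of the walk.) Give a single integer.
Answer: 43

Derivation:
vaddr = 961: l1_idx=3, l2_idx=6
L1[3] = 1; L2[1][6] = 43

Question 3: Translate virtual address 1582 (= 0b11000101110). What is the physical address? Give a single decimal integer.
Answer: 2894

Derivation:
vaddr = 1582 = 0b11000101110
Split: l1_idx=6, l2_idx=1, offset=14
L1[6] = 0
L2[0][1] = 90
paddr = 90 * 32 + 14 = 2894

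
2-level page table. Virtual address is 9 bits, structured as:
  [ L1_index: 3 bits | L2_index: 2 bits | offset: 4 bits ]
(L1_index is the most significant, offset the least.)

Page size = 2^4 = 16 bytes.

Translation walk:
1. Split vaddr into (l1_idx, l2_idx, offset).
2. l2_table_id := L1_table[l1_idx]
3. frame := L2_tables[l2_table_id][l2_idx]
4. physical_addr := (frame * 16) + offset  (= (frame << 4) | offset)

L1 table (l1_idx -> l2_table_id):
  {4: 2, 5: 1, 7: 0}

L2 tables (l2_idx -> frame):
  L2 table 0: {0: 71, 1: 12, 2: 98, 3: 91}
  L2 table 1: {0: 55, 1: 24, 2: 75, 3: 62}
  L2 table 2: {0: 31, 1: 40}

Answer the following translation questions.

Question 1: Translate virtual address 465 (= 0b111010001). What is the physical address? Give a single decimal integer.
vaddr = 465 = 0b111010001
Split: l1_idx=7, l2_idx=1, offset=1
L1[7] = 0
L2[0][1] = 12
paddr = 12 * 16 + 1 = 193

Answer: 193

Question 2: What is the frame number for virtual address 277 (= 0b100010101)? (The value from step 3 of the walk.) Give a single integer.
vaddr = 277: l1_idx=4, l2_idx=1
L1[4] = 2; L2[2][1] = 40

Answer: 40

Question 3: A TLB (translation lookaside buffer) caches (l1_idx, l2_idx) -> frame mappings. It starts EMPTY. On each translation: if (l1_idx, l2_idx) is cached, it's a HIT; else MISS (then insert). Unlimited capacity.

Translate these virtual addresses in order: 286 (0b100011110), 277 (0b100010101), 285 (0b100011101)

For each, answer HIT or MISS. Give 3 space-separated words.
vaddr=286: (4,1) not in TLB -> MISS, insert
vaddr=277: (4,1) in TLB -> HIT
vaddr=285: (4,1) in TLB -> HIT

Answer: MISS HIT HIT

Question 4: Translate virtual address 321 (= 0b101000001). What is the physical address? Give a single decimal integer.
vaddr = 321 = 0b101000001
Split: l1_idx=5, l2_idx=0, offset=1
L1[5] = 1
L2[1][0] = 55
paddr = 55 * 16 + 1 = 881

Answer: 881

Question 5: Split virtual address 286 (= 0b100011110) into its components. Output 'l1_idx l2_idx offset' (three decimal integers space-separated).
vaddr = 286 = 0b100011110
  top 3 bits -> l1_idx = 4
  next 2 bits -> l2_idx = 1
  bottom 4 bits -> offset = 14

Answer: 4 1 14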